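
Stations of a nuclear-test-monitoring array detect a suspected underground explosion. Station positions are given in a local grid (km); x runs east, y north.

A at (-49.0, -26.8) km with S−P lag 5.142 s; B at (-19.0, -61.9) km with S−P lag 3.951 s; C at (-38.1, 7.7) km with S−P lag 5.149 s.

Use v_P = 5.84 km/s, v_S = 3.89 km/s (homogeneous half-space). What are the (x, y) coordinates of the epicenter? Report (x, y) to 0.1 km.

10.9 km east, -26.9 km north

Distance from S−P lag: d = Δt · v_P v_S / (v_P − v_S) = Δt · (5.84·3.89)/(5.84−3.89) ≈ 11.6501·Δt.
So d_A = 59.90, d_B = 46.03, d_C = 59.99 km.
Circle about each station: (x + 49.0)² + (y + 26.8)² = 59.90²; (x + 19.0)² + (y + 61.9)² = 46.03²; (x + 38.1)² + (y − 7.7)² = 59.99².
Subtracting pairs of circle equations eliminates x²+y² and gives linear equations (the radical axes):
60.0 x − 70.2 y = 2542.62
21.8 x + 69.0 y = -1619.13
Solving the 2×2 system: x ≈ 10.9, y ≈ -26.9 km.
Check against A (with the unrounded x, y): √((x + 49.0)²+(y + 26.8)²) = 59.89 ≈ 59.90 km. ✓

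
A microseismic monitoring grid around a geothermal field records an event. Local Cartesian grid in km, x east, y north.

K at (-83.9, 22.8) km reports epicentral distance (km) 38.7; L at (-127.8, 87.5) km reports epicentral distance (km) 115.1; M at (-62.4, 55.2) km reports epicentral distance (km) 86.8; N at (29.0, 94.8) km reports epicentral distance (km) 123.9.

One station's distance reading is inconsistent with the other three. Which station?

Solve using three stations at a time. Using K, L, N (subtract circle equations pairwise → linear system) gives (x, y) ≈ (-51.9, 0.9).
Distances from that point to each station vs reported:
  K: calculated 38.7 vs reported 38.7 → residual 0.0 km
  L: calculated 115.1 vs reported 115.1 → residual 0.0 km
  M: calculated 55.3 vs reported 86.8 → residual 31.5 km
  N: calculated 123.9 vs reported 123.9 → residual 0.0 km
K, L, N are mutually consistent (residuals ≈ 0); M is off by 31.5 km.

M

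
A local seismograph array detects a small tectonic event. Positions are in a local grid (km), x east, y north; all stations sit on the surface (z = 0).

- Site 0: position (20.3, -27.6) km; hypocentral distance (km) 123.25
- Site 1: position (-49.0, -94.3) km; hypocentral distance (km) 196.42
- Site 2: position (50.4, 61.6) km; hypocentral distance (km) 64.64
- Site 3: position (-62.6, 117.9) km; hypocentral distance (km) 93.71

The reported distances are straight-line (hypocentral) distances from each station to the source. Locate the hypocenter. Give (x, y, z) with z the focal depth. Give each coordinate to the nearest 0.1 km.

Each station gives a sphere (x−x_i)² + (y−y_i)² + z² = d_i² (stations at z=0).
Subtracting the Site 0 sphere from Site 1 and Site 2: z² cancels, leaving linear equations in x and y:
-138.6 x − 133.4 y = -13270.61
60.2 x + 178.4 y = 16173.10
Solving: x ≈ 12.577, y ≈ 86.412 km (keep extra digits for the depth step; rounded: 12.6, 86.4).
Then from the Site 0 sphere: z² = 123.25² − (x − 20.3)² − (y + 27.6)² with x = 12.577, y = 86.412, so z ≈ 46.176 ≈ 46.2 km.

(12.6, 86.4, 46.2)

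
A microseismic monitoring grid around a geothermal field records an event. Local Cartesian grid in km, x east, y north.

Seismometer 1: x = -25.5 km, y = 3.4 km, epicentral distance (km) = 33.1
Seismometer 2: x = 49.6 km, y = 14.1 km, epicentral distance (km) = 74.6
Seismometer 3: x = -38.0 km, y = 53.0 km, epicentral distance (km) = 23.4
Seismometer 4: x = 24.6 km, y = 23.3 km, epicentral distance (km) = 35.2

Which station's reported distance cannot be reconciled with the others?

Solve using three stations at a time. Using Seismometer 1, Seismometer 2, Seismometer 3 (subtract circle equations pairwise → linear system) gives (x, y) ≈ (-21.6, 36.3).
Distances from that point to each station vs reported:
  Seismometer 1: calculated 33.1 vs reported 33.1 → residual 0.0 km
  Seismometer 2: calculated 74.6 vs reported 74.6 → residual 0.0 km
  Seismometer 3: calculated 23.4 vs reported 23.4 → residual 0.0 km
  Seismometer 4: calculated 48.0 vs reported 35.2 → residual 12.8 km
Seismometer 1, Seismometer 2, Seismometer 3 are mutually consistent (residuals ≈ 0); Seismometer 4 is off by 12.8 km.

Seismometer 4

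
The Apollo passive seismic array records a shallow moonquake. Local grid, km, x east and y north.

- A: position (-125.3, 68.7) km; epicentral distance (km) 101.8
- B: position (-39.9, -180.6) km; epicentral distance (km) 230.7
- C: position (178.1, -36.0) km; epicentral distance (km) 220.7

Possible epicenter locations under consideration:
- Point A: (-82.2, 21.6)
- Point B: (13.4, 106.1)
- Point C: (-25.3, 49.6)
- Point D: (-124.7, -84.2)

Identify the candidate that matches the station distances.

For each candidate, compare |candidate − station| to the reported distance:
Point A: residuals A 38.0, B 24.1, C 45.9 → max 45.9 km
Point B: residuals A 41.9, B 60.9, C 3.2 → max 60.9 km
Point C: residuals A 0.0, B 0.0, C 0.0 → max 0.0 km
Point D: residuals A 51.1, B 102.3, C 85.9 → max 102.3 km
Only Point C has all residuals ≈ 0.

Point C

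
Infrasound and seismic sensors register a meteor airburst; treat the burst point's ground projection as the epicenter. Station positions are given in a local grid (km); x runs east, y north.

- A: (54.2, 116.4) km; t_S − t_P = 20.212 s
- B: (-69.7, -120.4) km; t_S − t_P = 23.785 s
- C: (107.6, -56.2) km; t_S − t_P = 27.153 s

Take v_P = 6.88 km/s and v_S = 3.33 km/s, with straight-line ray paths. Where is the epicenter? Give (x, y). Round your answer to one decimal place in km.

(-44.4, 31.0)

Distance from S−P lag: d = Δt · v_P v_S / (v_P − v_S) = Δt · (6.88·3.33)/(6.88−3.33) ≈ 6.4536·Δt.
So d_A = 130.44, d_B = 153.50, d_C = 175.24 km.
Circle about each station: (x − 54.2)² + (y − 116.4)² = 130.44²; (x + 69.7)² + (y + 120.4)² = 153.50²; (x − 107.6)² + (y + 56.2)² = 175.24².
Subtracting pairs of circle equations eliminates x²+y² and gives linear equations (the radical axes):
-247.8 x − 473.6 y = -3680.01
106.8 x − 345.2 y = -15444.86
Solving the 2×2 system: x ≈ -44.4, y ≈ 31.0 km.
Check against A (with the unrounded x, y): √((x − 54.2)²+(y − 116.4)²) = 130.44 ≈ 130.44 km. ✓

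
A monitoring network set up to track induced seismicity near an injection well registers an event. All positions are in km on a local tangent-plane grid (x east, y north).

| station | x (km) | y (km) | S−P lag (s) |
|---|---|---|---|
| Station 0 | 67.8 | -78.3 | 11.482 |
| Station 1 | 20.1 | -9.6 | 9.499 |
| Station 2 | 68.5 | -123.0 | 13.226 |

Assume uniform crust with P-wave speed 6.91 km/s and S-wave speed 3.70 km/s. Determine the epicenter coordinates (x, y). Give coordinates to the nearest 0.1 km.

(-23.4, -71.5)

Distance from S−P lag: d = Δt · v_P v_S / (v_P − v_S) = Δt · (6.91·3.70)/(6.91−3.70) ≈ 7.9648·Δt.
So d_Station 0 = 91.45, d_Station 1 = 75.66, d_Station 2 = 105.34 km.
Circle about each station: (x − 67.8)² + (y + 78.3)² = 91.45²; (x − 20.1)² + (y + 9.6)² = 75.66²; (x − 68.5)² + (y + 123.0)² = 105.34².
Subtracting the Station 0 equation from the Station 1 and Station 2 equations removes the quadratic terms:
-95.4 x + 137.4 y = -7592.89
1.4 x − 89.4 y = 6360.11
Solving the 2×2 system: x ≈ -23.4, y ≈ -71.5 km.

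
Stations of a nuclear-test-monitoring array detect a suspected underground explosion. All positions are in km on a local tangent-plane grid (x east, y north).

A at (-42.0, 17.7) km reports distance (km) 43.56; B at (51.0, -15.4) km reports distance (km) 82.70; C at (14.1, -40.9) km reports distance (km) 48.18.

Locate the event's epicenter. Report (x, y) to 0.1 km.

Circle about each station: (x + 42.0)² + (y − 17.7)² = 43.56²; (x − 51.0)² + (y + 15.4)² = 82.70²; (x − 14.1)² + (y + 40.9)² = 48.18².
Subtracting pairs of circle equations eliminates x²+y² and gives linear equations (the radical axes):
186.0 x − 66.2 y = -4180.95
112.2 x − 117.2 y = -629.51
Solving the 2×2 system: x ≈ -31.2, y ≈ -24.5 km.

x ≈ -31.2 km, y ≈ -24.5 km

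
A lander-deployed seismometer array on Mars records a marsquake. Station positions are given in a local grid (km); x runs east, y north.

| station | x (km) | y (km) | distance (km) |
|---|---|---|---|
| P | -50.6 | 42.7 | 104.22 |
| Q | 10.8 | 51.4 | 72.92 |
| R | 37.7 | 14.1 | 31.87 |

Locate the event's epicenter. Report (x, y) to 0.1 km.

Circle about each station: (x + 50.6)² + (y − 42.7)² = 104.22²; (x − 10.8)² + (y − 51.4)² = 72.92²; (x − 37.7)² + (y − 14.1)² = 31.87².
Subtracting the P equation from the Q and R equations removes the quadratic terms:
122.8 x + 17.4 y = 3919.43
176.6 x − 57.2 y = 7082.56
Solving the 2×2 system: x ≈ 34.4, y ≈ -17.6 km.

34.4 km east, -17.6 km north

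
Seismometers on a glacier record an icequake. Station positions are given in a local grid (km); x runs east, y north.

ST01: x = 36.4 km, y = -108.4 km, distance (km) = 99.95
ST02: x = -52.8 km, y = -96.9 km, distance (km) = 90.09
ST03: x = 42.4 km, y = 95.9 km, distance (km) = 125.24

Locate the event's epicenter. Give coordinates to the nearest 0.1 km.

-7.9 km east, -18.8 km north

Circle about each station: (x − 36.4)² + (y + 108.4)² = 99.95²; (x + 52.8)² + (y + 96.9)² = 90.09²; (x − 42.4)² + (y − 95.9)² = 125.24².
Subtracting pairs of circle equations eliminates x²+y² and gives linear equations (the radical axes):
-178.4 x + 23.0 y = 975.72
12.0 x + 408.6 y = -7776.01
Solving the 2×2 system: x ≈ -7.9, y ≈ -18.8 km.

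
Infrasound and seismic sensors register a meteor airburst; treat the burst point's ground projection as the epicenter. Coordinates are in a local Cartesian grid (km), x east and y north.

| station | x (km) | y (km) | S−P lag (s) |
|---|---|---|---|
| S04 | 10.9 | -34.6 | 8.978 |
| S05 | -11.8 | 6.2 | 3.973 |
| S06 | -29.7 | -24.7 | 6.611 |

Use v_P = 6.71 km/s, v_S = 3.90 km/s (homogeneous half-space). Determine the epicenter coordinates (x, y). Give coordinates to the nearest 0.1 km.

Distance from S−P lag: d = Δt · v_P v_S / (v_P − v_S) = Δt · (6.71·3.90)/(6.71−3.90) ≈ 9.3128·Δt.
So d_S04 = 83.61, d_S05 = 37.00, d_S06 = 61.57 km.
Circle about each station: (x − 10.9)² + (y + 34.6)² = 83.61²; (x + 11.8)² + (y − 6.2)² = 37.00²; (x + 29.7)² + (y + 24.7)² = 61.57².
Subtracting the S04 equation from the S05 and S06 equations removes the quadratic terms:
-45.4 x + 81.6 y = 4483.34
-81.2 x + 19.8 y = 3375.98
Solving the 2×2 system: x ≈ -32.6, y ≈ 36.8 km.

(-32.6, 36.8)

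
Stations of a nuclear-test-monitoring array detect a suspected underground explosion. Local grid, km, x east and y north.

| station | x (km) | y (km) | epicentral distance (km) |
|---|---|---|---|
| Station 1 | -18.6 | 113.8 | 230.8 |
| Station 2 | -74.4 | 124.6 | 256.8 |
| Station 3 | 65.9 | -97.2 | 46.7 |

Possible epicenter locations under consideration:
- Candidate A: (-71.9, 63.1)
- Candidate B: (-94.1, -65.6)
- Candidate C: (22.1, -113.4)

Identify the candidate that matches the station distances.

For each candidate, compare |candidate − station| to the reported distance:
Candidate A: residuals Station 1 157.2, Station 2 195.2, Station 3 164.7 → max 195.2 km
Candidate B: residuals Station 1 36.2, Station 2 65.6, Station 3 116.4 → max 116.4 km
Candidate C: residuals Station 1 0.0, Station 2 0.0, Station 3 0.0 → max 0.0 km
Only Candidate C has all residuals ≈ 0.

Candidate C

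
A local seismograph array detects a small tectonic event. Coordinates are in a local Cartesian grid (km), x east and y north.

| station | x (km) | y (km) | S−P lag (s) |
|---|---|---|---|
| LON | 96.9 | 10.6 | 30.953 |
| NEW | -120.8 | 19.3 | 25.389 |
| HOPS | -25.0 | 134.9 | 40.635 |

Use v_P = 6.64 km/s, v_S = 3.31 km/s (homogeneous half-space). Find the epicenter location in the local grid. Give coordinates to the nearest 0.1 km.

Distance from S−P lag: d = Δt · v_P v_S / (v_P − v_S) = Δt · (6.64·3.31)/(6.64−3.31) ≈ 6.6001·Δt.
So d_LON = 204.29, d_NEW = 167.57, d_HOPS = 268.20 km.
Circle about each station: (x − 96.9)² + (y − 10.6)² = 204.29²; (x + 120.8)² + (y − 19.3)² = 167.57²; (x + 25.0)² + (y − 134.9)² = 268.20².
Subtracting the LON equation from the NEW and HOPS equations removes the quadratic terms:
-435.4 x + 17.4 y = 19117.86
-243.8 x + 248.6 y = -20875.80
Solving the 2×2 system: x ≈ -49.2, y ≈ -132.2 km.
Check against LON (with the unrounded x, y): √((x − 96.9)²+(y − 10.6)²) = 204.30 ≈ 204.29 km. ✓

x ≈ -49.2 km, y ≈ -132.2 km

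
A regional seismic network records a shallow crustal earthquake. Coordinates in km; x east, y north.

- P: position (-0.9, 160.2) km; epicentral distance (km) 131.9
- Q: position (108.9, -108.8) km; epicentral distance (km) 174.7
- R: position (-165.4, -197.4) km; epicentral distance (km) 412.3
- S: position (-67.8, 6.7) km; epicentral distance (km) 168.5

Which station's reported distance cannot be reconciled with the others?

R

Solve using three stations at a time. Using P, Q, S (subtract circle equations pairwise → linear system) gives (x, y) ≈ (90.3, 64.9).
Distances from that point to each station vs reported:
  P: calculated 131.9 vs reported 131.9 → residual 0.0 km
  Q: calculated 174.7 vs reported 174.7 → residual 0.0 km
  R: calculated 366.4 vs reported 412.3 → residual 45.9 km
  S: calculated 168.5 vs reported 168.5 → residual 0.0 km
P, Q, S are mutually consistent (residuals ≈ 0); R is off by 45.9 km.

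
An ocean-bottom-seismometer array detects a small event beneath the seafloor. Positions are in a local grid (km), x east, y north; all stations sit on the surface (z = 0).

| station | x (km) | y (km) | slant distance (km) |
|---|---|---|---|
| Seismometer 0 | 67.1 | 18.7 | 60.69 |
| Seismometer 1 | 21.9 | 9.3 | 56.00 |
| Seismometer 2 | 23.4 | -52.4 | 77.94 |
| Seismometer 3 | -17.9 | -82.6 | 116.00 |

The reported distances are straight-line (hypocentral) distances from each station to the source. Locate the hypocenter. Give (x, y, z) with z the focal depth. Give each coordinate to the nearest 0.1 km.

(40.8, 2.7, 52.3)

Each station gives a sphere (x−x_i)² + (y−y_i)² + z² = d_i² (stations at z=0).
Subtracting the Seismometer 0 sphere from Seismometer 1 and Seismometer 2: z² cancels, leaving linear equations in x and y:
-90.4 x − 18.8 y = -3738.72
-87.4 x − 142.2 y = -3950.15
Solving: x ≈ 40.795, y ≈ 2.705 km (keep extra digits for the depth step; rounded: 40.8, 2.7).
Then from the Seismometer 0 sphere: z² = 60.69² − (x − 67.1)² − (y − 18.7)² with x = 40.795, y = 2.705, so z ≈ 52.302 ≈ 52.3 km.
Check against Seismometer 3 (with the unrounded solution): distance 116.01 ≈ 116.00 km. ✓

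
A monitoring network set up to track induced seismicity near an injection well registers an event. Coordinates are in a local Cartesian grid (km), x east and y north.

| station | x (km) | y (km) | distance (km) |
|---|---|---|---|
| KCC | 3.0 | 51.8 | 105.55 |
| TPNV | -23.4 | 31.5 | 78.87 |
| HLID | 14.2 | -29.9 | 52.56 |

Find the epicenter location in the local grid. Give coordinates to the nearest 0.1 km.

x ≈ -35.7 km, y ≈ -46.4 km

Circle about each station: (x − 3.0)² + (y − 51.8)² = 105.55²; (x + 23.4)² + (y − 31.5)² = 78.87²; (x − 14.2)² + (y + 29.9)² = 52.56².
Subtracting pairs of circle equations eliminates x²+y² and gives linear equations (the radical axes):
-52.8 x − 40.6 y = 3767.90
22.4 x − 163.4 y = 6781.66
Solving the 2×2 system: x ≈ -35.7, y ≈ -46.4 km.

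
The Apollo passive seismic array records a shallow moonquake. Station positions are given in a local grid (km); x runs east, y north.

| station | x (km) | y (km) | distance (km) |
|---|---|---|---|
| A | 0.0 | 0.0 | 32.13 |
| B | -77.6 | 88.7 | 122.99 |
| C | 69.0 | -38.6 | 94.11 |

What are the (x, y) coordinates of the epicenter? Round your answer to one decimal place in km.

Circle about each station: x² + y² = 32.13²; (x + 77.6)² + (y − 88.7)² = 122.99²; (x − 69.0)² + (y + 38.6)² = 94.11².
Subtracting the A equation from the B and C equations removes the quadratic terms:
-155.2 x + 177.4 y = -204.75
138.0 x − 77.2 y = -1573.40
Solving the 2×2 system: x ≈ -23.6, y ≈ -21.8 km.
Check against A (with the unrounded x, y): √(x²+y²) = 32.12 ≈ 32.13 km. ✓

(-23.6, -21.8)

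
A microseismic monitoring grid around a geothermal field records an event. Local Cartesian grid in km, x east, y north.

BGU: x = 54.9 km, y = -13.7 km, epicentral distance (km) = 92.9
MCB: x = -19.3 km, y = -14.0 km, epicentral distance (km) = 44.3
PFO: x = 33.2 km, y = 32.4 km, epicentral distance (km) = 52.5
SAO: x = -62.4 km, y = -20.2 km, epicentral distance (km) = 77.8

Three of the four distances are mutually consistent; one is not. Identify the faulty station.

Solve using three stations at a time. Using BGU, PFO, SAO (subtract circle equations pairwise → linear system) gives (x, y) ≈ (-18.1, 43.8).
Distances from that point to each station vs reported:
  BGU: calculated 92.9 vs reported 92.9 → residual 0.0 km
  MCB: calculated 57.8 vs reported 44.3 → residual 13.5 km
  PFO: calculated 52.6 vs reported 52.5 → residual 0.1 km
  SAO: calculated 77.8 vs reported 77.8 → residual 0.0 km
BGU, PFO, SAO are mutually consistent (residuals ≈ 0); MCB is off by 13.5 km.

MCB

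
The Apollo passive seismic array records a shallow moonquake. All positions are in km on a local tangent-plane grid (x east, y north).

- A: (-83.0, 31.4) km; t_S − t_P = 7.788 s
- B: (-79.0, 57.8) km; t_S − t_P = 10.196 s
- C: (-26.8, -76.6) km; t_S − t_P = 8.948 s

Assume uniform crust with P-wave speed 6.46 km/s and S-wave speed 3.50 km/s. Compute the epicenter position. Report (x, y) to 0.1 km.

Distance from S−P lag: d = Δt · v_P v_S / (v_P − v_S) = Δt · (6.46·3.50)/(6.46−3.50) ≈ 7.6385·Δt.
So d_A = 59.49, d_B = 77.88, d_C = 68.35 km.
Circle about each station: (x + 83.0)² + (y − 31.4)² = 59.49²; (x + 79.0)² + (y − 57.8)² = 77.88²; (x + 26.8)² + (y + 76.6)² = 68.35².
Subtracting the A equation from the B and C equations removes the quadratic terms:
8.0 x + 52.8 y = -819.35
112.4 x − 216.0 y = -2421.82
Solving the 2×2 system: x ≈ -39.8, y ≈ -9.5 km.

-39.8 km east, -9.5 km north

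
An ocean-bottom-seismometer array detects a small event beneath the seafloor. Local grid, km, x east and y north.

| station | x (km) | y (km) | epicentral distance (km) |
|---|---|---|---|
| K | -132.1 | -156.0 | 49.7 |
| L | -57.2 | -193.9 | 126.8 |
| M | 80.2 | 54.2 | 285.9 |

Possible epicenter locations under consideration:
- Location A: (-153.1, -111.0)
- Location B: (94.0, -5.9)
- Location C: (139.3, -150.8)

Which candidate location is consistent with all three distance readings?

Location A

For each candidate, compare |candidate − station| to the reported distance:
Location A: residuals K 0.0, L 0.0, M 0.0 → max 0.0 km
Location B: residuals K 221.7, L 114.5, M 224.2 → max 224.2 km
Location C: residuals K 221.7, L 74.4, M 72.6 → max 221.7 km
Only Location A has all residuals ≈ 0.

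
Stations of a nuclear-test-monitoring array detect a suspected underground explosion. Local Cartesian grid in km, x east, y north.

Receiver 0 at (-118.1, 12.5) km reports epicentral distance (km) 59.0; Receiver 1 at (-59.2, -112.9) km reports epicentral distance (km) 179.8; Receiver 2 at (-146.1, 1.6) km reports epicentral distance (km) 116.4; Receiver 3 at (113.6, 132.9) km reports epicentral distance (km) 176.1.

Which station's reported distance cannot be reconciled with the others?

Solve using three stations at a time. Using Receiver 1, Receiver 2, Receiver 3 (subtract circle equations pairwise → linear system) gives (x, y) ≈ (-49.6, 66.6).
Distances from that point to each station vs reported:
  Receiver 0: calculated 87.3 vs reported 59.0 → residual 28.3 km
  Receiver 1: calculated 179.8 vs reported 179.8 → residual 0.0 km
  Receiver 2: calculated 116.4 vs reported 116.4 → residual 0.0 km
  Receiver 3: calculated 176.1 vs reported 176.1 → residual 0.0 km
Receiver 1, Receiver 2, Receiver 3 are mutually consistent (residuals ≈ 0); Receiver 0 is off by 28.3 km.

Receiver 0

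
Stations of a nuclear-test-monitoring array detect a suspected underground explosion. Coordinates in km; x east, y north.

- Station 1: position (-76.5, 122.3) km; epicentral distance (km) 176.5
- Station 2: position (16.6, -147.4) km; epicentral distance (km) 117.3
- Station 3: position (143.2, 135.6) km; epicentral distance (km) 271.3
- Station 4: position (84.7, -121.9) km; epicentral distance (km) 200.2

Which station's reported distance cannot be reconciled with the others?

Solve using three stations at a time. Using Station 1, Station 2, Station 3 (subtract circle equations pairwise → linear system) gives (x, y) ≈ (-52.3, -52.5).
Distances from that point to each station vs reported:
  Station 1: calculated 176.5 vs reported 176.5 → residual 0.0 km
  Station 2: calculated 117.3 vs reported 117.3 → residual 0.0 km
  Station 3: calculated 271.3 vs reported 271.3 → residual 0.0 km
  Station 4: calculated 153.6 vs reported 200.2 → residual 46.6 km
Station 1, Station 2, Station 3 are mutually consistent (residuals ≈ 0); Station 4 is off by 46.6 km.

Station 4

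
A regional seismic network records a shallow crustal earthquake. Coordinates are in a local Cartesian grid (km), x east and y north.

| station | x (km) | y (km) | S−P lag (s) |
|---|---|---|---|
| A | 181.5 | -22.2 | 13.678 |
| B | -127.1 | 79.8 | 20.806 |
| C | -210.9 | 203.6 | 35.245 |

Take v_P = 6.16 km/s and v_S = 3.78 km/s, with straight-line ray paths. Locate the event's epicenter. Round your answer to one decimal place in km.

(47.7, -24.5)

Distance from S−P lag: d = Δt · v_P v_S / (v_P − v_S) = Δt · (6.16·3.78)/(6.16−3.78) ≈ 9.7835·Δt.
So d_A = 133.82, d_B = 203.56, d_C = 344.82 km.
Circle about each station: (x − 181.5)² + (y + 22.2)² = 133.82²; (x + 127.1)² + (y − 79.8)² = 203.56²; (x + 210.9)² + (y − 203.6)² = 344.82².
Subtracting the A equation from the B and C equations removes the quadratic terms:
-617.2 x + 204.0 y = -34441.52
-784.8 x + 451.6 y = -48496.36
Solving the 2×2 system: x ≈ 47.7, y ≈ -24.5 km.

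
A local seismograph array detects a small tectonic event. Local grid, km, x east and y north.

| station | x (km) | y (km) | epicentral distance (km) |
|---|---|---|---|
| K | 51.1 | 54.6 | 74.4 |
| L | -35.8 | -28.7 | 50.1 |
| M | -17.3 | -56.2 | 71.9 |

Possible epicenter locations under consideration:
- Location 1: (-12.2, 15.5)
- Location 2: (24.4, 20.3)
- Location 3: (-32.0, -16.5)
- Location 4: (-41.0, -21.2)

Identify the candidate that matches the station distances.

Location 1

For each candidate, compare |candidate − station| to the reported distance:
Location 1: residuals K 0.0, L 0.0, M 0.0 → max 0.0 km
Location 2: residuals K 30.9, L 27.5, M 15.2 → max 30.9 km
Location 3: residuals K 35.0, L 37.3, M 29.6 → max 37.3 km
Location 4: residuals K 44.9, L 41.0, M 29.6 → max 44.9 km
Only Location 1 has all residuals ≈ 0.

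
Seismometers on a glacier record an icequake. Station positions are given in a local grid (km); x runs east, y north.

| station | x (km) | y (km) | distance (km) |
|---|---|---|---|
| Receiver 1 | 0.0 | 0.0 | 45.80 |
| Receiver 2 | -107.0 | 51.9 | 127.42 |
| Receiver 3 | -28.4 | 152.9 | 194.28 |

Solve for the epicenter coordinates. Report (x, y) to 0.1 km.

Circle about each station: x² + y² = 45.80²; (x + 107.0)² + (y − 51.9)² = 127.42²; (x + 28.4)² + (y − 152.9)² = 194.28².
Subtracting the Receiver 1 equation from the Receiver 2 and Receiver 3 equations removes the quadratic terms:
-214.0 x + 103.8 y = 4.39
-56.8 x + 305.8 y = -11462.11
Solving the 2×2 system: x ≈ -20.0, y ≈ -41.2 km.

x ≈ -20.0 km, y ≈ -41.2 km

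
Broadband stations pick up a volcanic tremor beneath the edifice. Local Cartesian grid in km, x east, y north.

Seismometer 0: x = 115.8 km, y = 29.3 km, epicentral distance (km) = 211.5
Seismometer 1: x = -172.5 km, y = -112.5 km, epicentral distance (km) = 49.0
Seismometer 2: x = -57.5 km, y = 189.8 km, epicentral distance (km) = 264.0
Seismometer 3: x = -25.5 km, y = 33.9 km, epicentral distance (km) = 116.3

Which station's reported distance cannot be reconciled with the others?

Seismometer 1

Solve using three stations at a time. Using Seismometer 0, Seismometer 2, Seismometer 3 (subtract circle equations pairwise → linear system) gives (x, y) ≈ (-68.7, -73.9).
Distances from that point to each station vs reported:
  Seismometer 0: calculated 211.4 vs reported 211.5 → residual 0.1 km
  Seismometer 1: calculated 110.7 vs reported 49.0 → residual 61.7 km
  Seismometer 2: calculated 263.9 vs reported 264.0 → residual 0.1 km
  Seismometer 3: calculated 116.1 vs reported 116.3 → residual 0.2 km
Seismometer 0, Seismometer 2, Seismometer 3 are mutually consistent (residuals ≈ 0); Seismometer 1 is off by 61.7 km.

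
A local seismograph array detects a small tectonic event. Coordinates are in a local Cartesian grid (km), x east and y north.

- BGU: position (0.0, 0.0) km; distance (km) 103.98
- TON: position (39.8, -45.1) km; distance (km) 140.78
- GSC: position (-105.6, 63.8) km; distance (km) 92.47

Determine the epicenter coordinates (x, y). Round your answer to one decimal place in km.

Circle about each station: x² + y² = 103.98²; (x − 39.8)² + (y + 45.1)² = 140.78²; (x + 105.6)² + (y − 63.8)² = 92.47².
Subtracting pairs of circle equations eliminates x²+y² and gives linear equations (the radical axes):
79.6 x − 90.2 y = -5389.12
-211.2 x + 127.6 y = 17482.94
Solving the 2×2 system: x ≈ -100.0, y ≈ -28.5 km.

-100.0 km east, -28.5 km north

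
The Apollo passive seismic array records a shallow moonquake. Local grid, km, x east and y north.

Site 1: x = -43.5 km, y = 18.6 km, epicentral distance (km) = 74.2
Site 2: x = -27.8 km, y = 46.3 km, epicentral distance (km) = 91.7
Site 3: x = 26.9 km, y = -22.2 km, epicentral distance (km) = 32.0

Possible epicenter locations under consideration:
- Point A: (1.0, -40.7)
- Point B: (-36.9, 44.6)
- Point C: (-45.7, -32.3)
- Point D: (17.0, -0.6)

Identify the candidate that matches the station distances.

For each candidate, compare |candidate − station| to the reported distance:
Point A: residuals Site 1 0.1, Site 2 0.1, Site 3 0.2 → max 0.2 km
Point B: residuals Site 1 47.4, Site 2 82.4, Site 3 60.4 → max 82.4 km
Point C: residuals Site 1 23.3, Site 2 11.1, Site 3 41.3 → max 41.3 km
Point D: residuals Site 1 10.7, Site 2 26.8, Site 3 8.2 → max 26.8 km
Only Point A has all residuals ≈ 0.

Point A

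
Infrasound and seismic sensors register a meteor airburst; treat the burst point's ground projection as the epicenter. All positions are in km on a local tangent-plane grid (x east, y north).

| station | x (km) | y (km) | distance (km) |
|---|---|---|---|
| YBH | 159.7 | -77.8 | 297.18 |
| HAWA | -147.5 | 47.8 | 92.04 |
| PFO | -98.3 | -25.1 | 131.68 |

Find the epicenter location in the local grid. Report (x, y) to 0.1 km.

x ≈ -75.0 km, y ≈ 104.5 km

Circle about each station: (x − 159.7)² + (y + 77.8)² = 297.18²; (x + 147.5)² + (y − 47.8)² = 92.04²; (x + 98.3)² + (y + 25.1)² = 131.68².
Subtracting the YBH equation from the HAWA and PFO equations removes the quadratic terms:
-614.4 x + 251.2 y = 72328.75
-516.0 x + 105.4 y = 49712.30
Solving the 2×2 system: x ≈ -75.0, y ≈ 104.5 km.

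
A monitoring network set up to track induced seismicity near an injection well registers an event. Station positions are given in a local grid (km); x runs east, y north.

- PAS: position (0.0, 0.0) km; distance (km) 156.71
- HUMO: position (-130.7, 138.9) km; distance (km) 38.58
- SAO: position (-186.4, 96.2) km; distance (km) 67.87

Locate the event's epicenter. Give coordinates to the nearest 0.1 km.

Circle about each station: x² + y² = 156.71²; (x + 130.7)² + (y − 138.9)² = 38.58²; (x + 186.4)² + (y − 96.2)² = 67.87².
Subtracting the PAS equation from the HUMO and SAO equations removes the quadratic terms:
-261.4 x + 277.8 y = 59445.31
-372.8 x + 192.4 y = 63951.09
Solving the 2×2 system: x ≈ -118.8, y ≈ 102.2 km.
Check against PAS (with the unrounded x, y): √(x²+y²) = 156.71 ≈ 156.71 km. ✓

-118.8 km east, 102.2 km north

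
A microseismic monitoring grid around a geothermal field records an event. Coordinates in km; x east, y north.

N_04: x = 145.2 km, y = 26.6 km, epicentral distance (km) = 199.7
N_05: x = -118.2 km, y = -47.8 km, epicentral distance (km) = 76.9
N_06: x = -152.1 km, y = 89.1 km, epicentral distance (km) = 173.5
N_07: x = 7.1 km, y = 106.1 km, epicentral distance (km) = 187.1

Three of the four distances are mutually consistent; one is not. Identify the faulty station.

Solve using three stations at a time. Using N_04, N_05, N_06 (subtract circle equations pairwise → linear system) gives (x, y) ≈ (-41.4, -44.5).
Distances from that point to each station vs reported:
  N_04: calculated 199.7 vs reported 199.7 → residual 0.0 km
  N_05: calculated 76.9 vs reported 76.9 → residual 0.0 km
  N_06: calculated 173.5 vs reported 173.5 → residual 0.0 km
  N_07: calculated 158.2 vs reported 187.1 → residual 28.9 km
N_04, N_05, N_06 are mutually consistent (residuals ≈ 0); N_07 is off by 28.9 km.

N_07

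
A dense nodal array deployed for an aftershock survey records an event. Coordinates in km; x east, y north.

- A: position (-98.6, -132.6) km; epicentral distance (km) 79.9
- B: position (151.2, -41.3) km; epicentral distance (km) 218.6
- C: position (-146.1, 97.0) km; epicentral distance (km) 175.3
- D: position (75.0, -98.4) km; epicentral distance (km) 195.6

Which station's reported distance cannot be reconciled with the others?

Solve using three stations at a time. Using A, B, C (subtract circle equations pairwise → linear system) gives (x, y) ≈ (-66.7, -59.3).
Distances from that point to each station vs reported:
  A: calculated 79.9 vs reported 79.9 → residual 0.0 km
  B: calculated 218.6 vs reported 218.6 → residual 0.0 km
  C: calculated 175.3 vs reported 175.3 → residual 0.0 km
  D: calculated 147.0 vs reported 195.6 → residual 48.6 km
A, B, C are mutually consistent (residuals ≈ 0); D is off by 48.6 km.

D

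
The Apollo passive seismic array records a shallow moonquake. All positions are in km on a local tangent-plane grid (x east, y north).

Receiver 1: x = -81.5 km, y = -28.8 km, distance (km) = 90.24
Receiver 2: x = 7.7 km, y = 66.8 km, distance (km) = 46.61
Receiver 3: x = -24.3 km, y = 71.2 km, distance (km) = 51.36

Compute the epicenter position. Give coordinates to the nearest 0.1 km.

(-7.4, 22.7)

Circle about each station: (x + 81.5)² + (y + 28.8)² = 90.24²; (x − 7.7)² + (y − 66.8)² = 46.61²; (x + 24.3)² + (y − 71.2)² = 51.36².
Subtracting pairs of circle equations eliminates x²+y² and gives linear equations (the radical axes):
178.4 x + 191.2 y = 3020.61
114.4 x + 200.0 y = 3693.65
Solving the 2×2 system: x ≈ -7.4, y ≈ 22.7 km.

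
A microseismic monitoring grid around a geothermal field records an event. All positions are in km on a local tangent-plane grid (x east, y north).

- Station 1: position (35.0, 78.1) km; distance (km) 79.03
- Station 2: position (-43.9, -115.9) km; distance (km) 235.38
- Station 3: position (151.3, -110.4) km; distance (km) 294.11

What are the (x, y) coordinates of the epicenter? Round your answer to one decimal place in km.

(-32.5, 119.2)

Circle about each station: (x − 35.0)² + (y − 78.1)² = 79.03²; (x + 43.9)² + (y + 115.9)² = 235.38²; (x − 151.3)² + (y + 110.4)² = 294.11².
Subtracting the Station 1 equation from the Station 2 and Station 3 equations removes the quadratic terms:
-157.8 x − 388.0 y = -41122.59
232.6 x − 377.0 y = -52499.71
Solving the 2×2 system: x ≈ -32.5, y ≈ 119.2 km.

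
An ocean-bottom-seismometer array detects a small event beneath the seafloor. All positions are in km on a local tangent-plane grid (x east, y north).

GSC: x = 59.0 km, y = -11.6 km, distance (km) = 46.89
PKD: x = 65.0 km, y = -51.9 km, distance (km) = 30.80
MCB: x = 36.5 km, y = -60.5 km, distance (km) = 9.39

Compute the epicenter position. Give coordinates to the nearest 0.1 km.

Circle about each station: (x − 59.0)² + (y + 11.6)² = 46.89²; (x − 65.0)² + (y + 51.9)² = 30.80²; (x − 36.5)² + (y + 60.5)² = 9.39².
Subtracting the GSC equation from the PKD and MCB equations removes the quadratic terms:
12.0 x − 80.6 y = 4553.08
-45.0 x − 97.8 y = 3487.44
Solving the 2×2 system: x ≈ 34.2, y ≈ -51.4 km.
Check against GSC (with the unrounded x, y): √((x − 59.0)²+(y + 11.6)²) = 46.89 ≈ 46.89 km. ✓

34.2 km east, -51.4 km north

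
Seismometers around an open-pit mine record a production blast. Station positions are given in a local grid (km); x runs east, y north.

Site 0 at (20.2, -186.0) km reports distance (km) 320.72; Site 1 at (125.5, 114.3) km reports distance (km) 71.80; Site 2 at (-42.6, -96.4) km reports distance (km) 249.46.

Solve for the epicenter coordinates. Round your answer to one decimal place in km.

Circle about each station: (x − 20.2)² + (y + 186.0)² = 320.72²; (x − 125.5)² + (y − 114.3)² = 71.80²; (x + 42.6)² + (y + 96.4)² = 249.46².
Subtracting pairs of circle equations eliminates x²+y² and gives linear equations (the radical axes):
210.6 x + 600.6 y = 91516.78
-125.6 x + 179.2 y = 16734.71
Solving the 2×2 system: x ≈ 56.1, y ≈ 132.7 km.

x ≈ 56.1 km, y ≈ 132.7 km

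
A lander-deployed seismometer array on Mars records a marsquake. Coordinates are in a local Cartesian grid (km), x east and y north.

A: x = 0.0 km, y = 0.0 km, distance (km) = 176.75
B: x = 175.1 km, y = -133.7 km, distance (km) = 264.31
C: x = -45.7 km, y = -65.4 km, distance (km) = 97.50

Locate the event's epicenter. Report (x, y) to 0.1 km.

x ≈ -88.5 km, y ≈ -153.0 km

Circle about each station: x² + y² = 176.75²; (x − 175.1)² + (y + 133.7)² = 264.31²; (x + 45.7)² + (y + 65.4)² = 97.50².
Subtracting the A equation from the B and C equations removes the quadratic terms:
350.2 x − 267.4 y = 9916.49
-91.4 x − 130.8 y = 28099.96
Solving the 2×2 system: x ≈ -88.5, y ≈ -153.0 km.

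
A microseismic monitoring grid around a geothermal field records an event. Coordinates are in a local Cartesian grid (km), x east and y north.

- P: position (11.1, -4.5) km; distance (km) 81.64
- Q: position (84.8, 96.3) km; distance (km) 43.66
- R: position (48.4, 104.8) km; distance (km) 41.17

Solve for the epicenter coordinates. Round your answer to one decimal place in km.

Circle about each station: (x − 11.1)² + (y + 4.5)² = 81.64²; (x − 84.8)² + (y − 96.3)² = 43.66²; (x − 48.4)² + (y − 104.8)² = 41.17².
Subtracting the P equation from the Q and R equations removes the quadratic terms:
147.4 x + 201.6 y = 21080.16
74.6 x + 218.6 y = 18152.26
Solving the 2×2 system: x ≈ 55.2, y ≈ 64.2 km.
Check against P (with the unrounded x, y): √((x − 11.1)²+(y + 4.5)²) = 81.64 ≈ 81.64 km. ✓

x ≈ 55.2 km, y ≈ 64.2 km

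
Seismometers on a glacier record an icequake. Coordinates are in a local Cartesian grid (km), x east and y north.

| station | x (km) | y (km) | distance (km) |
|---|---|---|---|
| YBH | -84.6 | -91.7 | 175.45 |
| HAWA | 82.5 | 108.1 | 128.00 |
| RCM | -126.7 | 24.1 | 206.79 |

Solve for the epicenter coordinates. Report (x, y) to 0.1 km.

x ≈ 75.4 km, y ≈ -19.7 km

Circle about each station: (x + 84.6)² + (y + 91.7)² = 175.45²; (x − 82.5)² + (y − 108.1)² = 128.00²; (x + 126.7)² + (y − 24.1)² = 206.79².
Subtracting the YBH equation from the HAWA and RCM equations removes the quadratic terms:
334.2 x + 399.6 y = 17324.51
-84.2 x + 231.6 y = -10911.75
Solving the 2×2 system: x ≈ 75.4, y ≈ -19.7 km.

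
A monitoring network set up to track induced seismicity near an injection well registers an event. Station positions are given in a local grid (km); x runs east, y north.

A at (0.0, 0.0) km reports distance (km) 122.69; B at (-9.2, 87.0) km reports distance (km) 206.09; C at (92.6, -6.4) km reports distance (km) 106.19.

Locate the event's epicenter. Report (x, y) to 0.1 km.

Circle about each station: x² + y² = 122.69²; (x + 9.2)² + (y − 87.0)² = 206.09²; (x − 92.6)² + (y + 6.4)² = 106.19².
Subtracting pairs of circle equations eliminates x²+y² and gives linear equations (the radical axes):
-18.4 x + 174.0 y = -19766.61
185.2 x − 12.8 y = 12392.24
Solving the 2×2 system: x ≈ 59.5, y ≈ -107.3 km.

59.5 km east, -107.3 km north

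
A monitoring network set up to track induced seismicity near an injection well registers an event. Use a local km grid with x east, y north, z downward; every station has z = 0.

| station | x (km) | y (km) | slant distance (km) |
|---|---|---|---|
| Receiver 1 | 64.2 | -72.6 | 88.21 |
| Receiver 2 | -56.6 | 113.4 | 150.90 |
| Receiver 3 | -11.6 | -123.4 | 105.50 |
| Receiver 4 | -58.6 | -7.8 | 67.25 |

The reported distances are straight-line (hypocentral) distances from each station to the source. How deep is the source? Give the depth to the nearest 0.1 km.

Each station gives a sphere (x−x_i)² + (y−y_i)² + z² = d_i² (stations at z=0).
Subtracting the Receiver 1 sphere from Receiver 2 and Receiver 3: z² cancels, leaving linear equations in x and y:
-241.6 x + 372.0 y = -8319.09
-151.6 x − 101.6 y = 2620.47
Solving: x ≈ -1.601, y ≈ -23.403 km (keep extra digits for the depth step; rounded: -1.6, -23.4).
Then from the Receiver 1 sphere: z² = 88.21² − (x − 64.2)² − (y + 72.6)² with x = -1.601, y = -23.403, so z ≈ 32.107 ≈ 32.1 km.

32.1 km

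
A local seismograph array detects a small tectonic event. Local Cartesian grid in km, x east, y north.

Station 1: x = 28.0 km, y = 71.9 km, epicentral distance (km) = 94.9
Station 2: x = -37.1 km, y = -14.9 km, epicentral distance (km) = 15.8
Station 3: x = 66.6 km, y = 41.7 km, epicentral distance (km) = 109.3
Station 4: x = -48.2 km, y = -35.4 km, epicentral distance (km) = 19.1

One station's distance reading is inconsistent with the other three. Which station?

Station 4

Solve using three stations at a time. Using Station 1, Station 2, Station 3 (subtract circle equations pairwise → linear system) gives (x, y) ≈ (-34.7, 0.7).
Distances from that point to each station vs reported:
  Station 1: calculated 94.9 vs reported 94.9 → residual 0.0 km
  Station 2: calculated 15.8 vs reported 15.8 → residual 0.0 km
  Station 3: calculated 109.3 vs reported 109.3 → residual 0.0 km
  Station 4: calculated 38.5 vs reported 19.1 → residual 19.4 km
Station 1, Station 2, Station 3 are mutually consistent (residuals ≈ 0); Station 4 is off by 19.4 km.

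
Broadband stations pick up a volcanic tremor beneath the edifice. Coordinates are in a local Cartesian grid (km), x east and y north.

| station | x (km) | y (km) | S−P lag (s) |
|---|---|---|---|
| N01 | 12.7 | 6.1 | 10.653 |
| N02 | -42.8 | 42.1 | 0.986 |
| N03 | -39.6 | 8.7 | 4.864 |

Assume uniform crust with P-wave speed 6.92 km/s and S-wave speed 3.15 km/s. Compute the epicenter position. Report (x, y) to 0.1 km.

Distance from S−P lag: d = Δt · v_P v_S / (v_P − v_S) = Δt · (6.92·3.15)/(6.92−3.15) ≈ 5.7820·Δt.
So d_N01 = 61.60, d_N02 = 5.70, d_N03 = 28.12 km.
Circle about each station: (x − 12.7)² + (y − 6.1)² = 61.60²; (x + 42.8)² + (y − 42.1)² = 5.70²; (x + 39.6)² + (y − 8.7)² = 28.12².
Subtracting pairs of circle equations eliminates x²+y² and gives linear equations (the radical axes):
-111.0 x + 72.0 y = 7167.82
-104.6 x + 5.2 y = 4449.18
Solving the 2×2 system: x ≈ -40.7, y ≈ 36.8 km.
Check against N01 (with the unrounded x, y): √((x − 12.7)²+(y − 6.1)²) = 61.60 ≈ 61.60 km. ✓

-40.7 km east, 36.8 km north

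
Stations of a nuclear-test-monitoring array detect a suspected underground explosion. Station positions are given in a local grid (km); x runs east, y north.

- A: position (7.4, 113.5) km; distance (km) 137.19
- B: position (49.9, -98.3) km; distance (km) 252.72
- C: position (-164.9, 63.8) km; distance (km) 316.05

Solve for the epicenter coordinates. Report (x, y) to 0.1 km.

Circle about each station: (x − 7.4)² + (y − 113.5)² = 137.19²; (x − 49.9)² + (y + 98.3)² = 252.72²; (x + 164.9)² + (y − 63.8)² = 316.05².
Subtracting the A equation from the B and C equations removes the quadratic terms:
85.0 x − 423.6 y = -45830.41
-344.6 x − 99.4 y = -62741.07
Solving the 2×2 system: x ≈ 142.6, y ≈ 136.8 km.

142.6 km east, 136.8 km north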